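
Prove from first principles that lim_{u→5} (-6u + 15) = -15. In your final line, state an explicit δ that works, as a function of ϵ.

δ = ϵ/6

Fix ϵ > 0. We need δ > 0 so that 0 < |u − 5| < δ implies |(-6u + 15) + 15| < ϵ.
|(-6u + 15) + 15| = |-6u + 30| = 6|u − 5|.
So 6|u − 5| < ϵ exactly when |u − 5| < ϵ/6.
Choosing δ = ϵ/6 gives |(-6u + 15) + 15| = 6|u − 5| < ϵ whenever |u − 5| < δ.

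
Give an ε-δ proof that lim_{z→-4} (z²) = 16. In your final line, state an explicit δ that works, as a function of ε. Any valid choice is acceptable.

δ = min(1, ε/9)

Let ε > 0 be given. We seek δ > 0 with 0 < |z + 4| < δ ⇒ |z² − 16| < ε.
Factor: z² − 16 = (z + 4)(z - 4), so |z² − 16| = |z + 4|·|z - 4|.
Impose δ ≤ 1 so that |z| < 5; then |z - 4| ≤ 9.
Hence |z² − 16| ≤ 9|z + 4|, which is < ε once |z + 4| < ε/9.
Take δ = min(1, ε/9). If 0 < |z + 4| < δ then both bounds hold and |z² − 16| ≤ 9|z + 4| < 9·(ε/9) = ε.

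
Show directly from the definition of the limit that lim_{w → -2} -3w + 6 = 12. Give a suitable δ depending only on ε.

δ = ε/3

Fix ε > 0. We need δ > 0 so that 0 < |w + 2| < δ implies |(-3w + 6) − 12| < ε.
|(-3w + 6) − 12| = |-3w - 6| = 3|w + 2|.
Thus it suffices that |w + 2| < ε/3.
Choosing δ = ε/3 gives |(-3w + 6) − 12| = 3|w + 2| < ε whenever |w + 2| < δ.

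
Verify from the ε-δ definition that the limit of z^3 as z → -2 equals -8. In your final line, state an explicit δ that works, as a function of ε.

δ = min(1, ε/19)

Fix ε > 0. We seek δ > 0 with 0 < |z + 2| < δ ⇒ |z^3 + 8| < ε.
Factor: z^3 + 8 = (z + 2)(z^2 - 2z + 4), so |z^3 + 8| = |z + 2|·|z^2 - 2z + 4|.
Restrict δ ≤ 1. Then |z + 2| < 1 gives |z| < 3, so by the triangle inequality |z^2 - 2z + 4| ≤ 3^2 + 2·3 + 4 = 19.
Hence |z^3 + 8| ≤ 19|z + 2|, which is < ε once |z + 2| < ε/19.
Take δ = min(1, ε/19). If 0 < |z + 2| < δ then both bounds hold and |z^3 + 8| ≤ 19|z + 2| < 19·(ε/19) = ε.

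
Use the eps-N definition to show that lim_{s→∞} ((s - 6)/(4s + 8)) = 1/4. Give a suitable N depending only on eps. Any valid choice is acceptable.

Let eps > 0 be given. We seek N > 0 such that s > N implies |(s - 6)/(4s + 8) − (1/4)| < eps.
(s - 6)/(4s + 8) − (1/4) = (4(s - 6) − (4s + 8)) / (4(4s + 8)) = -32/(4(4s + 8)).
For s > 0 we have 4s + 8 > 4s, so |(s - 6)/(4s + 8) − (1/4)| = 32/(4(4s + 8)) < 32/(4·4s) = 2/s.
Thus |(s - 6)/(4s + 8) − (1/4)| < eps whenever s > 2/eps.
Take N = 2/eps. If s > N then |(s - 6)/(4s + 8) − (1/4)| < 2/s < eps.

N = 2/eps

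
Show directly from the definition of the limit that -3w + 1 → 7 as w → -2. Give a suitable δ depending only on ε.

δ = ε/3

Fix ε > 0. We need δ > 0 so that 0 < |w + 2| < δ implies |(-3w + 1) − 7| < ε.
|(-3w + 1) − 7| = |-3w - 6| = 3|w + 2|.
So 3|w + 2| < ε exactly when |w + 2| < ε/3.
Choosing δ = ε/3 gives |(-3w + 1) − 7| = 3|w + 2| < ε whenever |w + 2| < δ.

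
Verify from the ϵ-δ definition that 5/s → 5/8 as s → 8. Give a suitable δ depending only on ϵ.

Let ϵ > 0 be given. We seek δ > 0 such that 0 < |s − 8| < δ implies |5/s − (5/8)| < ϵ.
|5/s − (5/8)| = 5·|8 − s|/(8·|s|) = 5|s − 8|/(8|s|).
Restrict δ ≤ 4. Then |s − 8| < 4 gives |s| > 4, so 8|s| > 32.
Then |5/s − (5/8)| < 5|s − 8|/32, which is < ϵ when |s − 8| < (32/5)ϵ.
Take δ = min(4, (32/5)ϵ). Then 0 < |s − 8| < δ gives both |s − 8| < 4 and |s − 8| < (32/5)ϵ, so |5/s − (5/8)| < ϵ.

δ = min(4, (32/5)ϵ)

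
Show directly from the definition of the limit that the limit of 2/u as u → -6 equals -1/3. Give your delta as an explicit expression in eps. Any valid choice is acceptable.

Suppose eps > 0. We seek delta > 0 such that 0 < |u + 6| < delta implies |2/u + 1/3| < eps.
|2/u + 1/3| = 2·|-6 − u|/(6·|u|) = 2|u + 6|/(6|u|).
Require delta ≤ 3 so that |u| > 6 − 3 = 3, hence 6|u| > 18.
Then |2/u + 1/3| < 2|u + 6|/18, which is < eps when |u + 6| < 9eps.
Take delta = min(3, 9eps). Then 0 < |u + 6| < delta gives both |u + 6| < 3 and |u + 6| < 9eps, so |2/u + 1/3| < eps.

delta = min(3, 9eps)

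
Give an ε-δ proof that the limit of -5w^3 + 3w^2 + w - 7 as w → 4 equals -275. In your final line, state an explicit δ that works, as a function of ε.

δ = min(2, ε/349)

Suppose ε > 0. We want δ > 0 such that 0 < |w − 4| < δ implies |(-5w^3 + 3w^2 + w - 7) + 275| < ε.
(-5w^3 + 3w^2 + w - 7) + 275 = -5w^3 + 3w^2 + w + 268 = (w − 4)(-5w^2 - 17w - 67).
So |(-5w^3 + 3w^2 + w - 7) + 275| = |w − 4|·|-5w^2 - 17w - 67|.
Assume first that |w − 4| < 2, so |w| < 6. Then |-5w^2 - 17w - 67| ≤ 5·6^2 + 17·6 + 67 = 349.
Hence |(-5w^3 + 3w^2 + w - 7) + 275| ≤ 349|w − 4| < ε provided |w − 4| < ε/349.
Choosing δ = min(2, ε/349) ensures both conditions, hence |(-5w^3 + 3w^2 + w - 7) + 275| < ε.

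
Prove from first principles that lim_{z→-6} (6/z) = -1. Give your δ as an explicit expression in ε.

δ = min(3, 3ε)

Let ε > 0 be given. We seek δ > 0 such that 0 < |z + 6| < δ implies |6/z + 1| < ε.
|6/z + 1| = 6·|-6 − z|/(6·|z|) = 6|z + 6|/(6|z|).
Require δ ≤ 3 so that |z| > 6 − 3 = 3, hence 6|z| > 18.
Then |6/z + 1| < 6|z + 6|/18, which is < ε when |z + 6| < 3ε.
Take δ = min(3, 3ε). Then 0 < |z + 6| < δ gives both |z + 6| < 3 and |z + 6| < 3ε, so |6/z + 1| < ε.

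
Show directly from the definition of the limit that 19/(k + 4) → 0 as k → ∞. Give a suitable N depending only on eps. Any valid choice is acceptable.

Let eps > 0 be given. For k ≥ 1, |19/(k + 4) − 0| = 19/(k + 4) ≤ 19/k.
We need 19/k < eps, i.e. k > 19/eps.
Take N = 19/eps. If k > N then |19/(k + 4)| ≤ 19/k < eps.

N = 19/eps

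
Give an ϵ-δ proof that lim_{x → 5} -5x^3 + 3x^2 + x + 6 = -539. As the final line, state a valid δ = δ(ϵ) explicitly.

δ = min(1, ϵ/421)

Fix ϵ > 0. We want δ > 0 such that 0 < |x − 5| < δ implies |(-5x^3 + 3x^2 + x + 6) + 539| < ϵ.
(-5x^3 + 3x^2 + x + 6) + 539 = -5x^3 + 3x^2 + x + 545 = (x − 5)(-5x^2 - 22x - 109).
So |(-5x^3 + 3x^2 + x + 6) + 539| = |x − 5|·|-5x^2 - 22x - 109|.
Assume first that |x − 5| < 1, so |x| < 6. Then |-5x^2 - 22x - 109| ≤ 5·6^2 + 22·6 + 109 = 421.
Hence |(-5x^3 + 3x^2 + x + 6) + 539| ≤ 421|x − 5| < ϵ provided |x − 5| < ϵ/421.
Choosing δ = min(1, ϵ/421) ensures both conditions, hence |(-5x^3 + 3x^2 + x + 6) + 539| < ϵ.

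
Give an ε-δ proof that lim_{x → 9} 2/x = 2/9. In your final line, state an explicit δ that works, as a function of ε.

Let ε > 0. We seek δ > 0 such that 0 < |x − 9| < δ implies |2/x − (2/9)| < ε.
|2/x − (2/9)| = 2·|9 − x|/(9·|x|) = 2|x − 9|/(9|x|).
Restrict δ ≤ 9/2. Then |x − 9| < 9/2 gives |x| > 9/2, so 9|x| > 81/2.
Then |2/x − (2/9)| < 2|x − 9|/(81/2), which is < ε when |x − 9| < (81/4)ε.
Take δ = min(9/2, (81/4)ε). Then 0 < |x − 9| < δ gives both |x − 9| < 9/2 and |x − 9| < (81/4)ε, so |2/x − (2/9)| < ε.

δ = min(9/2, (81/4)ε)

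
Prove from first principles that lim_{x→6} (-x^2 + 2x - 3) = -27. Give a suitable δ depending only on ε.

Let ε > 0. We want δ > 0 such that 0 < |x − 6| < δ implies |(-x^2 + 2x - 3) + 27| < ε.
(-x^2 + 2x - 3) + 27 = -x^2 + 2x + 24 = (x − 6)(-x - 4).
So |(-x^2 + 2x - 3) + 27| = |x − 6|·|-x - 4|.
Assume first that |x − 6| < 2, so |x| < 8. Then |-x - 4| ≤ 8 + 4 = 12.
Hence |(-x^2 + 2x - 3) + 27| ≤ 12|x − 6| < ε provided |x − 6| < ε/12.
Take δ = min(2, ε/12). Then 0 < |x − 6| < δ gives both |x − 6| < 2 and |x − 6| < ε/12, so |(-x^2 + 2x - 3) + 27| < ε.

δ = min(2, ε/12)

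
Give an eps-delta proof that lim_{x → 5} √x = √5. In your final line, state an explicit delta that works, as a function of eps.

Fix eps > 0. We want delta > 0 such that 0 < |x − 5| < delta implies |√x − √5| < eps.
Multiplying by the conjugate, |√x − √5| = |x − 5|/(√x + √5).
Restrict delta ≤ 5 so that |x − 5| < 5 forces x > 0, and then √x + √5 > √5.
Hence |√x − √5| < |x − 5|/√5, which is < eps once |x − 5| < √5·eps.
Take delta = min(5, √5·eps). If 0 < |x − 5| < delta then x > 0 and |√x − √5| < |x − 5|/√5 < eps.

delta = min(5, √5·eps)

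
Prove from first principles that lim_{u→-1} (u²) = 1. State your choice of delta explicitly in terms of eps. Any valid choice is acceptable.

delta = min(1, eps/3)

Fix eps > 0. We seek delta > 0 with 0 < |u + 1| < delta ⇒ |u² − 1| < eps.
Factor: u² − 1 = (u + 1)(u - 1), so |u² − 1| = |u + 1|·|u - 1|.
Restrict delta ≤ 1. Then |u + 1| < 1 gives |u| < 2, so by the triangle inequality |u - 1| ≤ 2 + 1 = 3.
Hence |u² − 1| ≤ 3|u + 1|, which is < eps once |u + 1| < eps/3.
Take delta = min(1, eps/3). If 0 < |u + 1| < delta then both bounds hold and |u² − 1| ≤ 3|u + 1| < 3·(eps/3) = eps.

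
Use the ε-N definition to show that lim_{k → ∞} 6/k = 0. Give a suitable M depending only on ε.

M = 6/ε

Let ε > 0 be given. For k ≥ 1, |6/k − 0| = 6/(k) ≤ 6/k.
We need 6/k < ε, i.e. k > 6/ε.
Take M = 6/ε. If k > M then |6/k| ≤ 6/k < ε.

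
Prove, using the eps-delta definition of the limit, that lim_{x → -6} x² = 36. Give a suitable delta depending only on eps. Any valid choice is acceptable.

delta = min(1, eps/13)

Let eps > 0 be given. We seek delta > 0 with 0 < |x + 6| < delta ⇒ |x² − 36| < eps.
Factor: x² − 36 = (x + 6)(x - 6), so |x² − 36| = |x + 6|·|x - 6|.
Restrict delta ≤ 1. Then |x + 6| < 1 gives |x| < 7, so by the triangle inequality |x - 6| ≤ 7 + 6 = 13.
Hence |x² − 36| ≤ 13|x + 6|, which is < eps once |x + 6| < eps/13.
Take delta = min(1, eps/13). If 0 < |x + 6| < delta then both bounds hold and |x² − 36| ≤ 13|x + 6| < 13·(eps/13) = eps.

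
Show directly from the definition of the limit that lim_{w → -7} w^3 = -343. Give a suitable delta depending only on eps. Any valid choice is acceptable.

delta = min(1, eps/169)

Let eps > 0. We seek delta > 0 with 0 < |w + 7| < delta ⇒ |w^3 + 343| < eps.
Factor: w^3 + 343 = (w + 7)(w^2 - 7w + 49), so |w^3 + 343| = |w + 7|·|w^2 - 7w + 49|.
Restrict delta ≤ 1. Then |w + 7| < 1 gives |w| < 8, so by the triangle inequality |w^2 - 7w + 49| ≤ 8^2 + 7·8 + 49 = 169.
Hence |w^3 + 343| ≤ 169|w + 7|, which is < eps once |w + 7| < eps/169.
Take delta = min(1, eps/169). If 0 < |w + 7| < delta then both bounds hold and |w^3 + 343| ≤ 169|w + 7| < 169·(eps/169) = eps.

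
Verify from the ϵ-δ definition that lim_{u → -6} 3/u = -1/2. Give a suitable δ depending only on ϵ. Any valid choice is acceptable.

Fix ϵ > 0. We seek δ > 0 such that 0 < |u + 6| < δ implies |3/u + 1/2| < ϵ.
|3/u + 1/2| = 3·|-6 − u|/(6·|u|) = 3|u + 6|/(6|u|).
Restrict δ ≤ 3. Then |u + 6| < 3 gives |u| > 3, so 6|u| > 18.
Then |3/u + 1/2| < 3|u + 6|/18, which is < ϵ when |u + 6| < 6ϵ.
Take δ = min(3, 6ϵ). Then 0 < |u + 6| < δ gives both |u + 6| < 3 and |u + 6| < 6ϵ, so |3/u + 1/2| < ϵ.

δ = min(3, 6ϵ)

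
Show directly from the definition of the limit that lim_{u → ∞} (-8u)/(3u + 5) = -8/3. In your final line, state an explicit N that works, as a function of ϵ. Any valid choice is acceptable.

Suppose ϵ > 0. We seek N > 0 such that u > N implies |(-8u)/(3u + 5) + 8/3| < ϵ.
(-8u)/(3u + 5) + 8/3 = (3(-8u) − (-8)(3u + 5)) / (3(3u + 5)) = 40/(3(3u + 5)).
For u > 0 we have 3u + 5 > 3u, so |(-8u)/(3u + 5) + 8/3| = 40/(3(3u + 5)) < 40/(3·3u) = (40/9)/u.
Thus |(-8u)/(3u + 5) + 8/3| < ϵ whenever u > (40/9)/ϵ.
Take N = (40/9)/ϵ. If u > N then |(-8u)/(3u + 5) + 8/3| < (40/9)/u < ϵ.

N = (40/9)/ϵ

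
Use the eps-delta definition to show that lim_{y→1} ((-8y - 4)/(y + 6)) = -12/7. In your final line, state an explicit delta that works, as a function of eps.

Let eps > 0 be given. We want delta > 0 with 0 < |y − 1| < delta ⇒ |(-8y - 4)/(y + 6) + 12/7| < eps.
Combining over a common denominator, (-8y - 4)/(y + 6) + 12/7 = [(-8y - 4)·7 − (-12)·(y + 6)] / [7·(y + 6)] = -44(y − 1) / (7(y + 6)).
So |(-8y - 4)/(y + 6) + 12/7| = 44|y − 1| / (7·|y + 6|).
Require delta ≤ 7/2, so |y + 6| ≥ |7| − |y − 1| > 7 − 7/2 = 7/2.
Hence |(-8y - 4)/(y + 6) + 12/7| < 44|y − 1|/(7·(7/2)) = (88/49)|y − 1|, which is < eps once |y − 1| < (49/88)eps.
Take delta = min(7/2, (49/88)eps). Then 0 < |y − 1| < delta forces both bounds, so |(-8y - 4)/(y + 6) + 12/7| < eps.

delta = min(7/2, (49/88)eps)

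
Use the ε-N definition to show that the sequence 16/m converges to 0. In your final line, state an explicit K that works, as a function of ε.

Suppose ε > 0. For m ≥ 1, |16/m − 0| = 16/(m) ≤ 16/m.
We need 16/m < ε, i.e. m > 16/ε.
Take K = 16/ε. If m > K then |16/m| ≤ 16/m < ε.

K = 16/ε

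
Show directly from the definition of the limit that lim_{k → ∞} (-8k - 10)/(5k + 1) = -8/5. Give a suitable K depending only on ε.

Fix ε > 0. For k ≥ 1, |(-8k - 10)/(5k + 1) + 8/5| = |-42|/(5(5k + 1)) = 42/(5(5k + 1)).
Since 5k + 1 ≥ 5k for k ≥ 1, this is ≤ 42/(5·5k) = (42/25)/k.
So |(-8k - 10)/(5k + 1) + 8/5| < ε whenever k > (42/25)/ε.
Take K = (42/25)/ε. If k > K then |(-8k - 10)/(5k + 1) + 8/5| ≤ (42/25)/k < ε.

K = (42/25)/ε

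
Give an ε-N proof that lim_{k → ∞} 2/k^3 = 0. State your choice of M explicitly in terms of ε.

Suppose ε > 0. For k ≥ 1, |2/k^3 − 0| = 2/k^3.
2/k^3 < ε ⇔ k^3 > 2/ε ⇔ k > (2/ε)^{1/3}.
Take M = (2/ε)^{1/3}. Then k > M implies 2/k^3 < ε.

M = (2/ε)^{1/3}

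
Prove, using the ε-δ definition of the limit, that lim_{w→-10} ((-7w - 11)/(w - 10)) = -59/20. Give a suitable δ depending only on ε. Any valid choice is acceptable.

δ = min(10, (200/81)ε)

Let ε > 0. We want δ > 0 with 0 < |w + 10| < δ ⇒ |(-7w - 11)/(w - 10) + 59/20| < ε.
Combining over a common denominator, (-7w - 11)/(w - 10) + 59/20 = [(-7w - 11)·(-20) − 59·(w - 10)] / [(-20)·(w - 10)] = 81(w + 10) / ((-20)(w - 10)).
So |(-7w - 11)/(w - 10) + 59/20| = 81|w + 10| / (20·|w − 10|).
Restrict δ ≤ 10. Then |w + 10| < 10 gives |w − 10| = |(w + 10) + (-20)| ≥ 20 − 10 = 10.
Hence |(-7w - 11)/(w - 10) + 59/20| < 81|w + 10|/(20·10) = (81/200)|w + 10|, which is < ε once |w + 10| < (200/81)ε.
Take δ = min(10, (200/81)ε). Then 0 < |w + 10| < δ forces both bounds, so |(-7w - 11)/(w - 10) + 59/20| < ε.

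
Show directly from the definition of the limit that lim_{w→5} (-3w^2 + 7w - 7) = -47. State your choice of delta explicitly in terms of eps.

delta = min(1, eps/26)

Suppose eps > 0. We want delta > 0 such that 0 < |w − 5| < delta implies |(-3w^2 + 7w - 7) + 47| < eps.
(-3w^2 + 7w - 7) + 47 = -3w^2 + 7w + 40 = (w − 5)(-3w - 8).
So |(-3w^2 + 7w - 7) + 47| = |w − 5|·|-3w - 8|.
Require delta ≤ 1. Then |w − 5| < 1 gives |w| < 6, and by the triangle inequality |-3w - 8| ≤ 3·6 + 8 = 26.
Hence |(-3w^2 + 7w - 7) + 47| ≤ 26|w − 5| < eps provided |w − 5| < eps/26.
Take delta = min(1, eps/26). Then 0 < |w − 5| < delta gives both |w − 5| < 1 and |w − 5| < eps/26, so |(-3w^2 + 7w - 7) + 47| < eps.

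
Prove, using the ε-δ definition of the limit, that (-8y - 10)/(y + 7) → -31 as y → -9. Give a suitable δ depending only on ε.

Let ε > 0 be given. We want δ > 0 with 0 < |y + 9| < δ ⇒ |(-8y - 10)/(y + 7) + 31| < ε.
Combining over a common denominator, (-8y - 10)/(y + 7) + 31 = [(-8y - 10)·(-2) − 62·(y + 7)] / [(-2)·(y + 7)] = -46(y + 9) / ((-2)(y + 7)).
So |(-8y - 10)/(y + 7) + 31| = 46|y + 9| / (2·|y + 7|).
Require δ ≤ 1, so |y + 7| ≥ |-2| − |y + 9| > 2 − 1 = 1.
Hence |(-8y - 10)/(y + 7) + 31| < 46|y + 9|/(2·1) = 23|y + 9|, which is < ε once |y + 9| < (1/23)ε.
Take δ = min(1, (1/23)ε). Then 0 < |y + 9| < δ forces both bounds, so |(-8y - 10)/(y + 7) + 31| < ε.

δ = min(1, (1/23)ε)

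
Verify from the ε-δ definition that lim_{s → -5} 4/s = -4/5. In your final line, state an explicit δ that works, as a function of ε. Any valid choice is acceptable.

δ = min(5/2, (25/8)ε)

Fix ε > 0. We seek δ > 0 such that 0 < |s + 5| < δ implies |4/s + 4/5| < ε.
|4/s + 4/5| = 4·|-5 − s|/(5·|s|) = 4|s + 5|/(5|s|).
Require δ ≤ 5/2 so that |s| > 5 − 5/2 = 5/2, hence 5|s| > 25/2.
Then |4/s + 4/5| < 4|s + 5|/(25/2), which is < ε when |s + 5| < (25/8)ε.
Take δ = min(5/2, (25/8)ε). Then 0 < |s + 5| < δ gives both |s + 5| < 5/2 and |s + 5| < (25/8)ε, so |4/s + 4/5| < ε.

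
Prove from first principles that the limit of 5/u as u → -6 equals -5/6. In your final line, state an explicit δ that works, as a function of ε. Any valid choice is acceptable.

Fix ε > 0. We seek δ > 0 such that 0 < |u + 6| < δ implies |5/u + 5/6| < ε.
|5/u + 5/6| = 5·|-6 − u|/(6·|u|) = 5|u + 6|/(6|u|).
Restrict δ ≤ 3. Then |u + 6| < 3 gives |u| > 3, so 6|u| > 18.
Then |5/u + 5/6| < 5|u + 6|/18, which is < ε when |u + 6| < (18/5)ε.
Take δ = min(3, (18/5)ε). Then 0 < |u + 6| < δ gives both |u + 6| < 3 and |u + 6| < (18/5)ε, so |5/u + 5/6| < ε.

δ = min(3, (18/5)ε)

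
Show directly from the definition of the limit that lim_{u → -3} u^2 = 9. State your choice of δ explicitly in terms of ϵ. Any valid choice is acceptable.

δ = min(1, ϵ/7)

Let ϵ > 0. We seek δ > 0 with 0 < |u + 3| < δ ⇒ |u^2 − 9| < ϵ.
Factor: u^2 − 9 = (u + 3)(u - 3), so |u^2 − 9| = |u + 3|·|u - 3|.
Restrict δ ≤ 1. Then |u + 3| < 1 gives |u| < 4, so by the triangle inequality |u - 3| ≤ 4 + 3 = 7.
Hence |u^2 − 9| ≤ 7|u + 3|, which is < ϵ once |u + 3| < ϵ/7.
Take δ = min(1, ϵ/7). If 0 < |u + 3| < δ then both bounds hold and |u^2 − 9| ≤ 7|u + 3| < 7·(ϵ/7) = ϵ.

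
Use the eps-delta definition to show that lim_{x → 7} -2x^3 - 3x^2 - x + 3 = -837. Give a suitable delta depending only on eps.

delta = min(1, eps/384)

Let eps > 0. We want delta > 0 such that 0 < |x − 7| < delta implies |(-2x^3 - 3x^2 - x + 3) + 837| < eps.
(-2x^3 - 3x^2 - x + 3) + 837 = -2x^3 - 3x^2 - x + 840 = (x − 7)(-2x^2 - 17x - 120).
So |(-2x^3 - 3x^2 - x + 3) + 837| = |x − 7|·|-2x^2 - 17x - 120|.
Require delta ≤ 1. Then |x − 7| < 1 gives |x| < 8, and by the triangle inequality |-2x^2 - 17x - 120| ≤ 2·8^2 + 17·8 + 120 = 384.
Hence |(-2x^3 - 3x^2 - x + 3) + 837| ≤ 384|x − 7| < eps provided |x − 7| < eps/384.
Take delta = min(1, eps/384). Then 0 < |x − 7| < delta gives both |x − 7| < 1 and |x − 7| < eps/384, so |(-2x^3 - 3x^2 - x + 3) + 837| < eps.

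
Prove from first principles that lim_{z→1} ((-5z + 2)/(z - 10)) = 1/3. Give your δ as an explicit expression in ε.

Let ε > 0 be given. We want δ > 0 with 0 < |z − 1| < δ ⇒ |(-5z + 2)/(z - 10) − (1/3)| < ε.
Combining over a common denominator, (-5z + 2)/(z - 10) − (1/3) = [(-5z + 2)·(-9) − (-3)·(z - 10)] / [(-9)·(z - 10)] = 48(z − 1) / ((-9)(z - 10)).
So |(-5z + 2)/(z - 10) − (1/3)| = 48|z − 1| / (9·|z − 10|).
Restrict δ ≤ 9/2. Then |z − 1| < 9/2 gives |z − 10| = |(z − 1) + (-9)| ≥ 9 − 9/2 = 9/2.
Hence |(-5z + 2)/(z - 10) − (1/3)| < 48|z − 1|/(9·(9/2)) = (32/27)|z − 1|, which is < ε once |z − 1| < (27/32)ε.
Take δ = min(9/2, (27/32)ε). Then 0 < |z − 1| < δ forces both bounds, so |(-5z + 2)/(z - 10) − (1/3)| < ε.

δ = min(9/2, (27/32)ε)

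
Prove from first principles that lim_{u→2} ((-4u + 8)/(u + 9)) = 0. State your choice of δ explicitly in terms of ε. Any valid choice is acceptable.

Fix ε > 0. We want δ > 0 with 0 < |u − 2| < δ ⇒ |(-4u + 8)/(u + 9) − 0| < ε.
Combining over a common denominator, (-4u + 8)/(u + 9) − 0 = [(-4u + 8)·11 − 0·(u + 9)] / [11·(u + 9)] = -44(u − 2) / (11(u + 9)).
So |(-4u + 8)/(u + 9) − 0| = 44|u − 2| / (11·|u + 9|).
Require δ ≤ 11/2, so |u + 9| ≥ |11| − |u − 2| > 11 − 11/2 = 11/2.
Hence |(-4u + 8)/(u + 9) − 0| < 44|u − 2|/(11·(11/2)) = (8/11)|u − 2|, which is < ε once |u − 2| < (11/8)ε.
Take δ = min(11/2, (11/8)ε). Then 0 < |u − 2| < δ forces both bounds, so |(-4u + 8)/(u + 9) − 0| < ε.

δ = min(11/2, (11/8)ε)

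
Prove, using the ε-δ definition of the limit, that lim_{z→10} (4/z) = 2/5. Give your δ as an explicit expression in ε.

δ = min(5, (25/2)ε)

Let ε > 0 be given. We seek δ > 0 such that 0 < |z − 10| < δ implies |4/z − (2/5)| < ε.
|4/z − (2/5)| = 4·|10 − z|/(10·|z|) = 4|z − 10|/(10|z|).
Restrict δ ≤ 5. Then |z − 10| < 5 gives |z| > 5, so 10|z| > 50.
Then |4/z − (2/5)| < 4|z − 10|/50, which is < ε when |z − 10| < (25/2)ε.
Take δ = min(5, (25/2)ε). Then 0 < |z − 10| < δ gives both |z − 10| < 5 and |z − 10| < (25/2)ε, so |4/z − (2/5)| < ε.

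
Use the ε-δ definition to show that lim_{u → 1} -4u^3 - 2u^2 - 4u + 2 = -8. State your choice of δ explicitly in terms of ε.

Suppose ε > 0. We want δ > 0 such that 0 < |u − 1| < δ implies |(-4u^3 - 2u^2 - 4u + 2) + 8| < ε.
(-4u^3 - 2u^2 - 4u + 2) + 8 = -4u^3 - 2u^2 - 4u + 10 = (u − 1)(-4u^2 - 6u - 10).
So |(-4u^3 - 2u^2 - 4u + 2) + 8| = |u − 1|·|-4u^2 - 6u - 10|.
Require δ ≤ 2. Then |u − 1| < 2 gives |u| < 3, and by the triangle inequality |-4u^2 - 6u - 10| ≤ 4·3^2 + 6·3 + 10 = 64.
Hence |(-4u^3 - 2u^2 - 4u + 2) + 8| ≤ 64|u − 1| < ε provided |u − 1| < ε/64.
Choosing δ = min(2, ε/64) ensures both conditions, hence |(-4u^3 - 2u^2 - 4u + 2) + 8| < ε.

δ = min(2, ε/64)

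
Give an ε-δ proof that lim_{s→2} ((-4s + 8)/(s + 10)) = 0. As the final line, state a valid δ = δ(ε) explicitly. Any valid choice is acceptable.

δ = min(6, (3/2)ε)

Fix ε > 0. We want δ > 0 with 0 < |s − 2| < δ ⇒ |(-4s + 8)/(s + 10) − 0| < ε.
Combining over a common denominator, (-4s + 8)/(s + 10) − 0 = [(-4s + 8)·12 − 0·(s + 10)] / [12·(s + 10)] = -48(s − 2) / (12(s + 10)).
So |(-4s + 8)/(s + 10) − 0| = 48|s − 2| / (12·|s + 10|).
Require δ ≤ 6, so |s + 10| ≥ |12| − |s − 2| > 12 − 6 = 6.
Hence |(-4s + 8)/(s + 10) − 0| < 48|s − 2|/(12·6) = (2/3)|s − 2|, which is < ε once |s − 2| < (3/2)ε.
Take δ = min(6, (3/2)ε). Then 0 < |s − 2| < δ forces both bounds, so |(-4s + 8)/(s + 10) − 0| < ε.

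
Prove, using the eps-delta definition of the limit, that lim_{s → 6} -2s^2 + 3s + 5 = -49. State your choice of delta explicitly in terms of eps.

delta = min(1, eps/23)

Suppose eps > 0. We want delta > 0 such that 0 < |s − 6| < delta implies |(-2s^2 + 3s + 5) + 49| < eps.
(-2s^2 + 3s + 5) + 49 = -2s^2 + 3s + 54 = (s − 6)(-2s - 9).
So |(-2s^2 + 3s + 5) + 49| = |s − 6|·|-2s - 9|.
Require delta ≤ 1. Then |s − 6| < 1 gives |s| < 7, and by the triangle inequality |-2s - 9| ≤ 2·7 + 9 = 23.
Hence |(-2s^2 + 3s + 5) + 49| ≤ 23|s − 6| < eps provided |s − 6| < eps/23.
Choosing delta = min(1, eps/23) ensures both conditions, hence |(-2s^2 + 3s + 5) + 49| < eps.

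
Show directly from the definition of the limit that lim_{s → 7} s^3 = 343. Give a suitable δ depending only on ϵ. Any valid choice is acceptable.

Let ϵ > 0 be given. We seek δ > 0 with 0 < |s − 7| < δ ⇒ |s^3 − 343| < ϵ.
Factor: s^3 − 343 = (s − 7)(s^2 + 7s + 49), so |s^3 − 343| = |s − 7|·|s^2 + 7s + 49|.
Impose δ ≤ 1 so that |s| < 8; then |s^2 + 7s + 49| ≤ 169.
Hence |s^3 − 343| ≤ 169|s − 7|, which is < ϵ once |s − 7| < ϵ/169.
Take δ = min(1, ϵ/169). If 0 < |s − 7| < δ then both bounds hold and |s^3 − 343| ≤ 169|s − 7| < 169·(ϵ/169) = ϵ.

δ = min(1, ϵ/169)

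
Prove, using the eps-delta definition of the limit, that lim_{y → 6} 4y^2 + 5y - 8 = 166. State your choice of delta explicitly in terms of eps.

Let eps > 0. We want delta > 0 such that 0 < |y − 6| < delta implies |(4y^2 + 5y - 8) − 166| < eps.
(4y^2 + 5y - 8) − 166 = 4y^2 + 5y - 174 = (y − 6)(4y + 29).
So |(4y^2 + 5y - 8) − 166| = |y − 6|·|4y + 29|.
Assume first that |y − 6| < 2, so |y| < 8. Then |4y + 29| ≤ 4·8 + 29 = 61.
Hence |(4y^2 + 5y - 8) − 166| ≤ 61|y − 6| < eps provided |y − 6| < eps/61.
Take delta = min(2, eps/61). Then 0 < |y − 6| < delta gives both |y − 6| < 2 and |y − 6| < eps/61, so |(4y^2 + 5y - 8) − 166| < eps.

delta = min(2, eps/61)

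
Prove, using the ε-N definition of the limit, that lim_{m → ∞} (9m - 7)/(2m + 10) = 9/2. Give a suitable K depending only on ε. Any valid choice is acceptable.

K = 26/ε

Suppose ε > 0. For m ≥ 1, |(9m - 7)/(2m + 10) − (9/2)| = |-104|/(2(2m + 10)) = 104/(2(2m + 10)).
Since 2m + 10 ≥ 2m for m ≥ 1, this is ≤ 104/(2·2m) = 26/m.
So |(9m - 7)/(2m + 10) − (9/2)| < ε whenever m > 26/ε.
Take K = 26/ε. If m > K then |(9m - 7)/(2m + 10) − (9/2)| ≤ 26/m < ε.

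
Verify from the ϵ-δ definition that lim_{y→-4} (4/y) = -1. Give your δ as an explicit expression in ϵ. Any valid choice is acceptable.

δ = min(2, 2ϵ)

Suppose ϵ > 0. We seek δ > 0 such that 0 < |y + 4| < δ implies |4/y + 1| < ϵ.
|4/y + 1| = 4·|-4 − y|/(4·|y|) = 4|y + 4|/(4|y|).
Require δ ≤ 2 so that |y| > 4 − 2 = 2, hence 4|y| > 8.
Then |4/y + 1| < 4|y + 4|/8, which is < ϵ when |y + 4| < 2ϵ.
Take δ = min(2, 2ϵ). Then 0 < |y + 4| < δ gives both |y + 4| < 2 and |y + 4| < 2ϵ, so |4/y + 1| < ϵ.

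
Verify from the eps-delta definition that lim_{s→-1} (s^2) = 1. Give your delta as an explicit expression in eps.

delta = min(1, eps/3)

Suppose eps > 0. We seek delta > 0 with 0 < |s + 1| < delta ⇒ |s^2 − 1| < eps.
Factor: s^2 − 1 = (s + 1)(s - 1), so |s^2 − 1| = |s + 1|·|s - 1|.
Impose delta ≤ 1 so that |s| < 2; then |s - 1| ≤ 3.
Hence |s^2 − 1| ≤ 3|s + 1|, which is < eps once |s + 1| < eps/3.
Take delta = min(1, eps/3). If 0 < |s + 1| < delta then both bounds hold and |s^2 − 1| ≤ 3|s + 1| < 3·(eps/3) = eps.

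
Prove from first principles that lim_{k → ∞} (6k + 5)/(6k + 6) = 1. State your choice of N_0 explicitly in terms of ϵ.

Fix ϵ > 0. For k ≥ 1, |(6k + 5)/(6k + 6) − 1| = |-6|/(6(6k + 6)) = 6/(6(6k + 6)).
Since 6k + 6 ≥ 6k for k ≥ 1, this is ≤ 6/(6·6k) = (1/6)/k.
So |(6k + 5)/(6k + 6) − 1| < ϵ whenever k > (1/6)/ϵ.
Take N_0 = (1/6)/ϵ. If k > N_0 then |(6k + 5)/(6k + 6) − 1| ≤ (1/6)/k < ϵ.

N_0 = (1/6)/ϵ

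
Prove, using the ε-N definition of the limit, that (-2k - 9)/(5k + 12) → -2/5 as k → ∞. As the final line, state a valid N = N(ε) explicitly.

Let ε > 0. For k ≥ 1, |(-2k - 9)/(5k + 12) + 2/5| = |-21|/(5(5k + 12)) = 21/(5(5k + 12)).
Since 5k + 12 ≥ 5k for k ≥ 1, this is ≤ 21/(5·5k) = (21/25)/k.
So |(-2k - 9)/(5k + 12) + 2/5| < ε whenever k > (21/25)/ε.
Take N = (21/25)/ε. If k > N then |(-2k - 9)/(5k + 12) + 2/5| ≤ (21/25)/k < ε.

N = (21/25)/ε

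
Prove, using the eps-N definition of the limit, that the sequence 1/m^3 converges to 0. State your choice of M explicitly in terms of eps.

Let eps > 0. For m ≥ 1, |1/m^3 − 0| = 1/m^3.
1/m^3 < eps ⇔ m^3 > 1/eps ⇔ m > (1/eps)^{1/3}.
Take M = (1/eps)^{1/3}. Then m > M implies 1/m^3 < eps.

M = (1/eps)^{1/3}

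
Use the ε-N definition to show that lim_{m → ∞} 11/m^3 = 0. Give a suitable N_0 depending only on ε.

N_0 = (11/ε)^{1/3}

Let ε > 0. For m ≥ 1, |11/m^3 − 0| = 11/m^3.
11/m^3 < ε ⇔ m^3 > 11/ε ⇔ m > (11/ε)^{1/3}.
Take N_0 = (11/ε)^{1/3}. Then m > N_0 implies 11/m^3 < ε.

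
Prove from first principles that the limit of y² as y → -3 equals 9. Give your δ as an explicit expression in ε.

Suppose ε > 0. We seek δ > 0 with 0 < |y + 3| < δ ⇒ |y² − 9| < ε.
Factor: y² − 9 = (y + 3)(y - 3), so |y² − 9| = |y + 3|·|y - 3|.
Impose δ ≤ 1 so that |y| < 4; then |y - 3| ≤ 7.
Hence |y² − 9| ≤ 7|y + 3|, which is < ε once |y + 3| < ε/7.
Take δ = min(1, ε/7). If 0 < |y + 3| < δ then both bounds hold and |y² − 9| ≤ 7|y + 3| < 7·(ε/7) = ε.

δ = min(1, ε/7)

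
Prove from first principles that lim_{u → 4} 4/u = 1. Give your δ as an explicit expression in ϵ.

Let ϵ > 0. We seek δ > 0 such that 0 < |u − 4| < δ implies |4/u − 1| < ϵ.
|4/u − 1| = 4·|4 − u|/(4·|u|) = 4|u − 4|/(4|u|).
Restrict δ ≤ 2. Then |u − 4| < 2 gives |u| > 2, so 4|u| > 8.
Then |4/u − 1| < 4|u − 4|/8, which is < ϵ when |u − 4| < 2ϵ.
Take δ = min(2, 2ϵ). Then 0 < |u − 4| < δ gives both |u − 4| < 2 and |u − 4| < 2ϵ, so |4/u − 1| < ϵ.

δ = min(2, 2ϵ)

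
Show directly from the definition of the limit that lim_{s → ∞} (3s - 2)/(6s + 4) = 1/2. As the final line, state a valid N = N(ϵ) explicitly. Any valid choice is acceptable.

N = (2/3)/ϵ

Suppose ϵ > 0. We seek N > 0 such that s > N implies |(3s - 2)/(6s + 4) − (1/2)| < ϵ.
(3s - 2)/(6s + 4) − (1/2) = (6(3s - 2) − 3(6s + 4)) / (6(6s + 4)) = -24/(6(6s + 4)).
For s > 0 we have 6s + 4 > 6s, so |(3s - 2)/(6s + 4) − (1/2)| = 24/(6(6s + 4)) < 24/(6·6s) = (2/3)/s.
Thus |(3s - 2)/(6s + 4) − (1/2)| < ϵ whenever s > (2/3)/ϵ.
Take N = (2/3)/ϵ. If s > N then |(3s - 2)/(6s + 4) − (1/2)| < (2/3)/s < ϵ.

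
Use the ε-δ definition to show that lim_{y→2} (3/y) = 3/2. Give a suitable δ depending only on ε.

δ = min(1, (2/3)ε)

Let ε > 0. We seek δ > 0 such that 0 < |y − 2| < δ implies |3/y − (3/2)| < ε.
|3/y − (3/2)| = 3·|2 − y|/(2·|y|) = 3|y − 2|/(2|y|).
Require δ ≤ 1 so that |y| > 2 − 1 = 1, hence 2|y| > 2.
Then |3/y − (3/2)| < 3|y − 2|/2, which is < ε when |y − 2| < (2/3)ε.
Take δ = min(1, (2/3)ε). Then 0 < |y − 2| < δ gives both |y − 2| < 1 and |y − 2| < (2/3)ε, so |3/y − (3/2)| < ε.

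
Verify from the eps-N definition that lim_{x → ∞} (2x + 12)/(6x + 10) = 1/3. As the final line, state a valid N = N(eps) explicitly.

N = (13/9)/eps

Suppose eps > 0. We seek N > 0 such that x > N implies |(2x + 12)/(6x + 10) − (1/3)| < eps.
(2x + 12)/(6x + 10) − (1/3) = (6(2x + 12) − 2(6x + 10)) / (6(6x + 10)) = 52/(6(6x + 10)).
For x > 0 we have 6x + 10 > 6x, so |(2x + 12)/(6x + 10) − (1/3)| = 52/(6(6x + 10)) < 52/(6·6x) = (13/9)/x.
Thus |(2x + 12)/(6x + 10) − (1/3)| < eps whenever x > (13/9)/eps.
Take N = (13/9)/eps. If x > N then |(2x + 12)/(6x + 10) − (1/3)| < (13/9)/x < eps.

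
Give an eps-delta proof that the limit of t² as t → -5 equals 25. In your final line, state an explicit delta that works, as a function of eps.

delta = min(1, eps/11)

Let eps > 0 be given. We seek delta > 0 with 0 < |t + 5| < delta ⇒ |t² − 25| < eps.
Factor: t² − 25 = (t + 5)(t - 5), so |t² − 25| = |t + 5|·|t - 5|.
Impose delta ≤ 1 so that |t| < 6; then |t - 5| ≤ 11.
Hence |t² − 25| ≤ 11|t + 5|, which is < eps once |t + 5| < eps/11.
Take delta = min(1, eps/11). If 0 < |t + 5| < delta then both bounds hold and |t² − 25| ≤ 11|t + 5| < 11·(eps/11) = eps.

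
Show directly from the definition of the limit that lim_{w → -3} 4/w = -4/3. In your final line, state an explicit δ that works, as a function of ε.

δ = min(3/2, (9/8)ε)

Suppose ε > 0. We seek δ > 0 such that 0 < |w + 3| < δ implies |4/w + 4/3| < ε.
|4/w + 4/3| = 4·|-3 − w|/(3·|w|) = 4|w + 3|/(3|w|).
Require δ ≤ 3/2 so that |w| > 3 − 3/2 = 3/2, hence 3|w| > 9/2.
Then |4/w + 4/3| < 4|w + 3|/(9/2), which is < ε when |w + 3| < (9/8)ε.
Take δ = min(3/2, (9/8)ε). Then 0 < |w + 3| < δ gives both |w + 3| < 3/2 and |w + 3| < (9/8)ε, so |4/w + 4/3| < ε.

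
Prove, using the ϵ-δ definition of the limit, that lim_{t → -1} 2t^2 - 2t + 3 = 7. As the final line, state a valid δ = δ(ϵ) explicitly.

Let ϵ > 0 be given. We want δ > 0 such that 0 < |t + 1| < δ implies |(2t^2 - 2t + 3) − 7| < ϵ.
(2t^2 - 2t + 3) − 7 = 2t^2 - 2t - 4 = (t + 1)(2t - 4).
So |(2t^2 - 2t + 3) − 7| = |t + 1|·|2t - 4|.
Assume first that |t + 1| < 1, so |t| < 2. Then |2t - 4| ≤ 2·2 + 4 = 8.
Hence |(2t^2 - 2t + 3) − 7| ≤ 8|t + 1| < ϵ provided |t + 1| < ϵ/8.
Take δ = min(1, ϵ/8). Then 0 < |t + 1| < δ gives both |t + 1| < 1 and |t + 1| < ϵ/8, so |(2t^2 - 2t + 3) − 7| < ϵ.

δ = min(1, ϵ/8)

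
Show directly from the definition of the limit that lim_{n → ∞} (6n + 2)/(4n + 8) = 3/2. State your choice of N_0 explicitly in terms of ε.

N_0 = (5/2)/ε

Suppose ε > 0. For n ≥ 1, |(6n + 2)/(4n + 8) − (3/2)| = |-40|/(4(4n + 8)) = 40/(4(4n + 8)).
Since 4n + 8 ≥ 4n for n ≥ 1, this is ≤ 40/(4·4n) = (5/2)/n.
So |(6n + 2)/(4n + 8) − (3/2)| < ε whenever n > (5/2)/ε.
Take N_0 = (5/2)/ε. If n > N_0 then |(6n + 2)/(4n + 8) − (3/2)| ≤ (5/2)/n < ε.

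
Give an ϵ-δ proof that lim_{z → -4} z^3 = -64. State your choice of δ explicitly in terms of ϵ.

Suppose ϵ > 0. We seek δ > 0 with 0 < |z + 4| < δ ⇒ |z^3 + 64| < ϵ.
Factor: z^3 + 64 = (z + 4)(z^2 - 4z + 16), so |z^3 + 64| = |z + 4|·|z^2 - 4z + 16|.
Restrict δ ≤ 1. Then |z + 4| < 1 gives |z| < 5, so by the triangle inequality |z^2 - 4z + 16| ≤ 5^2 + 4·5 + 16 = 61.
Hence |z^3 + 64| ≤ 61|z + 4|, which is < ϵ once |z + 4| < ϵ/61.
Take δ = min(1, ϵ/61). If 0 < |z + 4| < δ then both bounds hold and |z^3 + 64| ≤ 61|z + 4| < 61·(ϵ/61) = ϵ.

δ = min(1, ϵ/61)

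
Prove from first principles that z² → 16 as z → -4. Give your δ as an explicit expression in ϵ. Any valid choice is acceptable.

Let ϵ > 0 be given. We seek δ > 0 with 0 < |z + 4| < δ ⇒ |z² − 16| < ϵ.
Factor: z² − 16 = (z + 4)(z - 4), so |z² − 16| = |z + 4|·|z - 4|.
Restrict δ ≤ 1. Then |z + 4| < 1 gives |z| < 5, so by the triangle inequality |z - 4| ≤ 5 + 4 = 9.
Hence |z² − 16| ≤ 9|z + 4|, which is < ϵ once |z + 4| < ϵ/9.
Take δ = min(1, ϵ/9). If 0 < |z + 4| < δ then both bounds hold and |z² − 16| ≤ 9|z + 4| < 9·(ϵ/9) = ϵ.

δ = min(1, ϵ/9)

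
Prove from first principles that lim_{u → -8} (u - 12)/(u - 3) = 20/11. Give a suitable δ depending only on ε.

δ = min(11/2, (121/18)ε)

Fix ε > 0. We want δ > 0 with 0 < |u + 8| < δ ⇒ |(u - 12)/(u - 3) − (20/11)| < ε.
Combining over a common denominator, (u - 12)/(u - 3) − (20/11) = [(u - 12)·(-11) − (-20)·(u - 3)] / [(-11)·(u - 3)] = 9(u + 8) / ((-11)(u - 3)).
So |(u - 12)/(u - 3) − (20/11)| = 9|u + 8| / (11·|u − 3|).
Require δ ≤ 11/2, so |u − 3| ≥ |-11| − |u + 8| > 11 − 11/2 = 11/2.
Hence |(u - 12)/(u - 3) − (20/11)| < 9|u + 8|/(11·(11/2)) = (18/121)|u + 8|, which is < ε once |u + 8| < (121/18)ε.
Take δ = min(11/2, (121/18)ε). Then 0 < |u + 8| < δ forces both bounds, so |(u - 12)/(u - 3) − (20/11)| < ε.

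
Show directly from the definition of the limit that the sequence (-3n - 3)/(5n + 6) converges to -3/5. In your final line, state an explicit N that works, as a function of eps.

Fix eps > 0. For n ≥ 1, |(-3n - 3)/(5n + 6) + 3/5| = |3|/(5(5n + 6)) = 3/(5(5n + 6)).
Since 5n + 6 ≥ 5n for n ≥ 1, this is ≤ 3/(5·5n) = (3/25)/n.
So |(-3n - 3)/(5n + 6) + 3/5| < eps whenever n > (3/25)/eps.
Take N = (3/25)/eps. If n > N then |(-3n - 3)/(5n + 6) + 3/5| ≤ (3/25)/n < eps.

N = (3/25)/eps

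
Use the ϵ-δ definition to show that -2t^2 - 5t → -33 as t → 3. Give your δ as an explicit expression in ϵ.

δ = min(1, ϵ/19)

Suppose ϵ > 0. We want δ > 0 such that 0 < |t − 3| < δ implies |(-2t^2 - 5t) + 33| < ϵ.
(-2t^2 - 5t) + 33 = -2t^2 - 5t + 33 = (t − 3)(-2t - 11).
So |(-2t^2 - 5t) + 33| = |t − 3|·|-2t - 11|.
Assume first that |t − 3| < 1, so |t| < 4. Then |-2t - 11| ≤ 2·4 + 11 = 19.
Hence |(-2t^2 - 5t) + 33| ≤ 19|t − 3| < ϵ provided |t − 3| < ϵ/19.
Take δ = min(1, ϵ/19). Then 0 < |t − 3| < δ gives both |t − 3| < 1 and |t − 3| < ϵ/19, so |(-2t^2 - 5t) + 33| < ϵ.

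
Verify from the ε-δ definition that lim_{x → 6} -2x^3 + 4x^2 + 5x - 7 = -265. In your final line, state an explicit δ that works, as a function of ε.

Let ε > 0 be given. We want δ > 0 such that 0 < |x − 6| < δ implies |(-2x^3 + 4x^2 + 5x - 7) + 265| < ε.
(-2x^3 + 4x^2 + 5x - 7) + 265 = -2x^3 + 4x^2 + 5x + 258 = (x − 6)(-2x^2 - 8x - 43).
So |(-2x^3 + 4x^2 + 5x - 7) + 265| = |x − 6|·|-2x^2 - 8x - 43|.
Assume first that |x − 6| < 1, so |x| < 7. Then |-2x^2 - 8x - 43| ≤ 2·7^2 + 8·7 + 43 = 197.
Hence |(-2x^3 + 4x^2 + 5x - 7) + 265| ≤ 197|x − 6| < ε provided |x − 6| < ε/197.
Choosing δ = min(1, ε/197) ensures both conditions, hence |(-2x^3 + 4x^2 + 5x - 7) + 265| < ε.

δ = min(1, ε/197)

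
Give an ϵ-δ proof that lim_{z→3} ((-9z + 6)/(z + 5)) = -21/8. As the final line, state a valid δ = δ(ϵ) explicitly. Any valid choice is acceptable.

Let ϵ > 0 be given. We want δ > 0 with 0 < |z − 3| < δ ⇒ |(-9z + 6)/(z + 5) + 21/8| < ϵ.
Combining over a common denominator, (-9z + 6)/(z + 5) + 21/8 = [(-9z + 6)·8 − (-21)·(z + 5)] / [8·(z + 5)] = -51(z − 3) / (8(z + 5)).
So |(-9z + 6)/(z + 5) + 21/8| = 51|z − 3| / (8·|z + 5|).
Require δ ≤ 4, so |z + 5| ≥ |8| − |z − 3| > 8 − 4 = 4.
Hence |(-9z + 6)/(z + 5) + 21/8| < 51|z − 3|/(8·4) = (51/32)|z − 3|, which is < ϵ once |z − 3| < (32/51)ϵ.
Take δ = min(4, (32/51)ϵ). Then 0 < |z − 3| < δ forces both bounds, so |(-9z + 6)/(z + 5) + 21/8| < ϵ.

δ = min(4, (32/51)ϵ)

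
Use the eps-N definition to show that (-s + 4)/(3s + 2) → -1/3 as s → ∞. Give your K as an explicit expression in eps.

Let eps > 0. We seek K > 0 such that s > K implies |(-s + 4)/(3s + 2) + 1/3| < eps.
(-s + 4)/(3s + 2) + 1/3 = (3(-s + 4) − (-1)(3s + 2)) / (3(3s + 2)) = 14/(3(3s + 2)).
For s > 0 we have 3s + 2 > 3s, so |(-s + 4)/(3s + 2) + 1/3| = 14/(3(3s + 2)) < 14/(3·3s) = (14/9)/s.
Thus |(-s + 4)/(3s + 2) + 1/3| < eps whenever s > (14/9)/eps.
Take K = (14/9)/eps. If s > K then |(-s + 4)/(3s + 2) + 1/3| < (14/9)/s < eps.

K = (14/9)/eps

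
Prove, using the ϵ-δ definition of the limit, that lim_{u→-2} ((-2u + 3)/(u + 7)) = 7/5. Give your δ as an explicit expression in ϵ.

δ = min(5/2, (25/34)ϵ)

Let ϵ > 0 be given. We want δ > 0 with 0 < |u + 2| < δ ⇒ |(-2u + 3)/(u + 7) − (7/5)| < ϵ.
Combining over a common denominator, (-2u + 3)/(u + 7) − (7/5) = [(-2u + 3)·5 − 7·(u + 7)] / [5·(u + 7)] = -17(u + 2) / (5(u + 7)).
So |(-2u + 3)/(u + 7) − (7/5)| = 17|u + 2| / (5·|u + 7|).
Require δ ≤ 5/2, so |u + 7| ≥ |5| − |u + 2| > 5 − 5/2 = 5/2.
Hence |(-2u + 3)/(u + 7) − (7/5)| < 17|u + 2|/(5·(5/2)) = (34/25)|u + 2|, which is < ϵ once |u + 2| < (25/34)ϵ.
Take δ = min(5/2, (25/34)ϵ). Then 0 < |u + 2| < δ forces both bounds, so |(-2u + 3)/(u + 7) − (7/5)| < ϵ.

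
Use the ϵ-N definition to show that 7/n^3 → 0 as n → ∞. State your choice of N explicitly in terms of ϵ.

N = (7/ϵ)^{1/3}

Let ϵ > 0 be given. For n ≥ 1, |7/n^3 − 0| = 7/n^3.
7/n^3 < ϵ ⇔ n^3 > 7/ϵ ⇔ n > (7/ϵ)^{1/3}.
Take N = (7/ϵ)^{1/3}. Then n > N implies 7/n^3 < ϵ.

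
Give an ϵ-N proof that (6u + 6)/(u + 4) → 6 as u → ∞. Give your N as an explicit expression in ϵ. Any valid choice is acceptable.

Fix ϵ > 0. We seek N > 0 such that u > N implies |(6u + 6)/(u + 4) − 6| < ϵ.
(6u + 6)/(u + 4) − 6 = ((6u + 6) − 6(u + 4)) / ((u + 4)) = -18/((u + 4)).
For u > 0 we have u + 4 > u, so |(6u + 6)/(u + 4) − 6| = 18/((u + 4)) < 18/(u) = 18/u.
Thus |(6u + 6)/(u + 4) − 6| < ϵ whenever u > 18/ϵ.
Take N = 18/ϵ. If u > N then |(6u + 6)/(u + 4) − 6| < 18/u < ϵ.

N = 18/ϵ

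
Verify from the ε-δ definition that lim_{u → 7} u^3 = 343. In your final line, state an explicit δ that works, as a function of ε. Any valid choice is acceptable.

δ = min(1, ε/169)

Suppose ε > 0. We seek δ > 0 with 0 < |u − 7| < δ ⇒ |u^3 − 343| < ε.
Factor: u^3 − 343 = (u − 7)(u^2 + 7u + 49), so |u^3 − 343| = |u − 7|·|u^2 + 7u + 49|.
Restrict δ ≤ 1. Then |u − 7| < 1 gives |u| < 8, so by the triangle inequality |u^2 + 7u + 49| ≤ 8^2 + 7·8 + 49 = 169.
Hence |u^3 − 343| ≤ 169|u − 7|, which is < ε once |u − 7| < ε/169.
Take δ = min(1, ε/169). If 0 < |u − 7| < δ then both bounds hold and |u^3 − 343| ≤ 169|u − 7| < 169·(ε/169) = ε.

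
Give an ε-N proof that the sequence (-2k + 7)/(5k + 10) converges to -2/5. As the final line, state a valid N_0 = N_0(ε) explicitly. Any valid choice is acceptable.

N_0 = (11/5)/ε

Fix ε > 0. For k ≥ 1, |(-2k + 7)/(5k + 10) + 2/5| = |55|/(5(5k + 10)) = 55/(5(5k + 10)).
Since 5k + 10 ≥ 5k for k ≥ 1, this is ≤ 55/(5·5k) = (11/5)/k.
So |(-2k + 7)/(5k + 10) + 2/5| < ε whenever k > (11/5)/ε.
Take N_0 = (11/5)/ε. If k > N_0 then |(-2k + 7)/(5k + 10) + 2/5| ≤ (11/5)/k < ε.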